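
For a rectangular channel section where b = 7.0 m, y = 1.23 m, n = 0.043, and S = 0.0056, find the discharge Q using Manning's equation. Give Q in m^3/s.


For a rectangular channel, the cross-sectional area A = b * y = 7.0 * 1.23 = 8.61 m^2.
The wetted perimeter P = b + 2y = 7.0 + 2*1.23 = 9.46 m.
Hydraulic radius R = A/P = 8.61/9.46 = 0.9101 m.
Velocity V = (1/n)*R^(2/3)*S^(1/2) = (1/0.043)*0.9101^(2/3)*0.0056^(1/2) = 1.6344 m/s.
Discharge Q = A * V = 8.61 * 1.6344 = 14.072 m^3/s.

14.072


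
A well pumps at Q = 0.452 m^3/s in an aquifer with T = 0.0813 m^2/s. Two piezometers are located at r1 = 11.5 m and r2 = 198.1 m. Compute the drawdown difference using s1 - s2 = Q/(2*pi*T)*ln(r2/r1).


Thiem equation: s1 - s2 = Q/(2*pi*T) * ln(r2/r1).
ln(r2/r1) = ln(198.1/11.5) = 2.8464.
Q/(2*pi*T) = 0.452 / (2*pi*0.0813) = 0.452 / 0.5108 = 0.8848.
s1 - s2 = 0.8848 * 2.8464 = 2.5186 m.

2.5186


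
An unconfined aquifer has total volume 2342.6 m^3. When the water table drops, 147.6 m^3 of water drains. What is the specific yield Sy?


Specific yield Sy = Volume drained / Total volume.
Sy = 147.6 / 2342.6
   = 0.063.

0.063


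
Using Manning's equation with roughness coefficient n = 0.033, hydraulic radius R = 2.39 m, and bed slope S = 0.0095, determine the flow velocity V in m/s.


Manning's equation gives V = (1/n) * R^(2/3) * S^(1/2).
First, compute R^(2/3) = 2.39^(2/3) = 1.7876.
Next, S^(1/2) = 0.0095^(1/2) = 0.097468.
Then 1/n = 1/0.033 = 30.3.
V = 30.3 * 1.7876 * 0.097468 = 5.2797 m/s.

5.2797


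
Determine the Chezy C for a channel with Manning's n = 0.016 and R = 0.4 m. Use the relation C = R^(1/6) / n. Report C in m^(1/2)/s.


The Chezy coefficient relates to Manning's n through C = R^(1/6) / n.
R^(1/6) = 0.4^(1/6) = 0.858374.
C = 0.858374 / 0.016 = 53.65 m^(1/2)/s.

53.65


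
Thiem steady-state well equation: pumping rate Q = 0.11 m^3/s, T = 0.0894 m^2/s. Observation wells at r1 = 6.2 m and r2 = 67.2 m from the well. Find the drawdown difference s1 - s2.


Thiem equation: s1 - s2 = Q/(2*pi*T) * ln(r2/r1).
ln(r2/r1) = ln(67.2/6.2) = 2.3831.
Q/(2*pi*T) = 0.11 / (2*pi*0.0894) = 0.11 / 0.5617 = 0.1958.
s1 - s2 = 0.1958 * 2.3831 = 0.4667 m.

0.4667


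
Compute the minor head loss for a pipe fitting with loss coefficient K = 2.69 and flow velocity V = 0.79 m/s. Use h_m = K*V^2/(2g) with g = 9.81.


Minor loss formula: h_m = K * V^2/(2g).
V^2 = 0.79^2 = 0.6241.
V^2/(2g) = 0.6241 / 19.62 = 0.0318 m.
h_m = 2.69 * 0.0318 = 0.0856 m.

0.0856


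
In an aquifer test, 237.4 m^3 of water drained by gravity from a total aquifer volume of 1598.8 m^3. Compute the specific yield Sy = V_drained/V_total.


Specific yield Sy = Volume drained / Total volume.
Sy = 237.4 / 1598.8
   = 0.1485.

0.1485


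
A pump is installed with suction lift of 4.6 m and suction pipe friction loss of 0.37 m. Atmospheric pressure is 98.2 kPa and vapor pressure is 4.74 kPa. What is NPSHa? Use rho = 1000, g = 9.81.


NPSHa = p_atm/(rho*g) - z_s - hf_s - p_vap/(rho*g).
p_atm/(rho*g) = 98.2*1000 / (1000*9.81) = 10.01 m.
p_vap/(rho*g) = 4.74*1000 / (1000*9.81) = 0.483 m.
NPSHa = 10.01 - 4.6 - 0.37 - 0.483
      = 4.56 m.

4.56


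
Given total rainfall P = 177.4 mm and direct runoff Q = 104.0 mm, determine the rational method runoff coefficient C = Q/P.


The runoff coefficient C = runoff depth / rainfall depth.
C = 104.0 / 177.4
  = 0.5862.

0.5862


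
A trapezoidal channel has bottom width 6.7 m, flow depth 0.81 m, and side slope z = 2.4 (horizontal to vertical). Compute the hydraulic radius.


For a trapezoidal section with side slope z:
A = (b + z*y)*y = (6.7 + 2.4*0.81)*0.81 = 7.002 m^2.
P = b + 2*y*sqrt(1 + z^2) = 6.7 + 2*0.81*sqrt(1 + 2.4^2) = 10.912 m.
R = A/P = 7.002 / 10.912 = 0.6416 m.

0.6416


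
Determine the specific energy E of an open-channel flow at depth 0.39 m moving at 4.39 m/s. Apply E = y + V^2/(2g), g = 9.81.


Specific energy E = y + V^2/(2g).
Velocity head = V^2/(2g) = 4.39^2 / (2*9.81) = 19.2721 / 19.62 = 0.9823 m.
E = 0.39 + 0.9823 = 1.3723 m.

1.3723


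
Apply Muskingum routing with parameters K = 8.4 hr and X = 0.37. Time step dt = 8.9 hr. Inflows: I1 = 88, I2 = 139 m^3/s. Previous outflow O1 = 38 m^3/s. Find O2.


Muskingum coefficients:
denom = 2*K*(1-X) + dt = 2*8.4*(1-0.37) + 8.9 = 19.484.
C0 = (dt - 2*K*X)/denom = (8.9 - 2*8.4*0.37)/19.484 = 0.1378.
C1 = (dt + 2*K*X)/denom = (8.9 + 2*8.4*0.37)/19.484 = 0.7758.
C2 = (2*K*(1-X) - dt)/denom = 0.0864.
O2 = C0*I2 + C1*I1 + C2*O1
   = 0.1378*139 + 0.7758*88 + 0.0864*38
   = 90.7 m^3/s.

90.7


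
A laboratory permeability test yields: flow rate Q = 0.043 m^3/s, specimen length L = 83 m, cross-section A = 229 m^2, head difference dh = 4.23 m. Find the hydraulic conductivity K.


From K = Q*L / (A*dh):
Numerator: Q*L = 0.043 * 83 = 3.569.
Denominator: A*dh = 229 * 4.23 = 968.67.
K = 3.569 / 968.67 = 0.003684 m/s.

0.003684


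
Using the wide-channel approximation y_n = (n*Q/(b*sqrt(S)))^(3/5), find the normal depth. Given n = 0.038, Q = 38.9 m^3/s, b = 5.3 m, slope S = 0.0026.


We use the wide-channel approximation y_n = (n*Q/(b*sqrt(S)))^(3/5).
sqrt(S) = sqrt(0.0026) = 0.05099.
Numerator: n*Q = 0.038 * 38.9 = 1.4782.
Denominator: b*sqrt(S) = 5.3 * 0.05099 = 0.270247.
arg = 5.4698.
y_n = 5.4698^(3/5) = 2.7719 m.

2.7719


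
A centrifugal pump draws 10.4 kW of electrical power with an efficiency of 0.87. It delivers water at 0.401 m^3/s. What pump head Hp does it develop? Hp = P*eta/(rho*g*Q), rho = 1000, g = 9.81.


Pump head formula: Hp = P * eta / (rho * g * Q).
Numerator: P * eta = 10.4 * 1000 * 0.87 = 9048.0 W.
Denominator: rho * g * Q = 1000 * 9.81 * 0.401 = 3933.81.
Hp = 9048.0 / 3933.81 = 2.3 m.

2.3


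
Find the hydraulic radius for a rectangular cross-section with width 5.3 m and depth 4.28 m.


For a rectangular section:
Flow area A = b * y = 5.3 * 4.28 = 22.68 m^2.
Wetted perimeter P = b + 2y = 5.3 + 2*4.28 = 13.86 m.
Hydraulic radius R = A/P = 22.68 / 13.86 = 1.6367 m.

1.6367


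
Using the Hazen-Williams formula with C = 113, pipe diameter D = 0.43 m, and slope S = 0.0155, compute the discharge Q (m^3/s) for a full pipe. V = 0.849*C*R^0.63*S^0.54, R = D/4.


For a full circular pipe, R = D/4 = 0.43/4 = 0.1075 m.
V = 0.849 * 113 * 0.1075^0.63 * 0.0155^0.54
  = 0.849 * 113 * 0.245351 * 0.105385
  = 2.4806 m/s.
Pipe area A = pi*D^2/4 = pi*0.43^2/4 = 0.1452 m^2.
Q = A * V = 0.1452 * 2.4806 = 0.3602 m^3/s.

0.3602


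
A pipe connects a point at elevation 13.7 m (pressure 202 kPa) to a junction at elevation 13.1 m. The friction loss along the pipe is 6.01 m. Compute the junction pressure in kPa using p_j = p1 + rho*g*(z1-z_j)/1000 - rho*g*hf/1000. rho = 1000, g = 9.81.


Junction pressure: p_j = p1 + rho*g*(z1 - z_j)/1000 - rho*g*hf/1000.
Elevation term = 1000*9.81*(13.7 - 13.1)/1000 = 5.886 kPa.
Friction term = 1000*9.81*6.01/1000 = 58.958 kPa.
p_j = 202 + 5.886 - 58.958 = 148.93 kPa.

148.93


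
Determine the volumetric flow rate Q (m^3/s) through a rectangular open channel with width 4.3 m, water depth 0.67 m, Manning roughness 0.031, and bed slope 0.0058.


For a rectangular channel, the cross-sectional area A = b * y = 4.3 * 0.67 = 2.88 m^2.
The wetted perimeter P = b + 2y = 4.3 + 2*0.67 = 5.64 m.
Hydraulic radius R = A/P = 2.88/5.64 = 0.5108 m.
Velocity V = (1/n)*R^(2/3)*S^(1/2) = (1/0.031)*0.5108^(2/3)*0.0058^(1/2) = 1.5699 m/s.
Discharge Q = A * V = 2.88 * 1.5699 = 4.523 m^3/s.

4.523


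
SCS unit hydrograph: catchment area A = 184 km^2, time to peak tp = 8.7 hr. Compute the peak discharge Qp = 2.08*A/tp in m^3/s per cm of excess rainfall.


SCS formula: Qp = 2.08 * A / tp.
Qp = 2.08 * 184 / 8.7
   = 382.72 / 8.7
   = 43.99 m^3/s per cm.

43.99


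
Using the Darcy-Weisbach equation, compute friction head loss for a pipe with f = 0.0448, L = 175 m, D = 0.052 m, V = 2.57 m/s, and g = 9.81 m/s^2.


Darcy-Weisbach equation: h_f = f * (L/D) * V^2/(2g).
f * L/D = 0.0448 * 175/0.052 = 150.7692.
V^2/(2g) = 2.57^2 / (2*9.81) = 6.6049 / 19.62 = 0.3366 m.
h_f = 150.7692 * 0.3366 = 50.755 m.

50.755


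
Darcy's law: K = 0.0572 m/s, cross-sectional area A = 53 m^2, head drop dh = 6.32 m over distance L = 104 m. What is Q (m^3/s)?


Darcy's law: Q = K * A * i, where i = dh/L.
Hydraulic gradient i = 6.32 / 104 = 0.060769.
Q = 0.0572 * 53 * 0.060769
  = 0.1842 m^3/s.

0.1842


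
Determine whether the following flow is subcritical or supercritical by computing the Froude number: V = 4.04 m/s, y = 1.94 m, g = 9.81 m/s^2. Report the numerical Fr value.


The Froude number is defined as Fr = V / sqrt(g*y).
g*y = 9.81 * 1.94 = 19.0314.
sqrt(g*y) = sqrt(19.0314) = 4.3625.
Fr = 4.04 / 4.3625 = 0.9261.
Since Fr < 1, the flow is subcritical.

0.9261


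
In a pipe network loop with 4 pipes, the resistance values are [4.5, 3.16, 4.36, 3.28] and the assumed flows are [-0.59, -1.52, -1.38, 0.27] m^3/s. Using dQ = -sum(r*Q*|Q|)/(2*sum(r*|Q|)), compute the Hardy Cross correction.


Numerator terms (r*Q*|Q|): 4.5*-0.59*|-0.59| = -1.5664; 3.16*-1.52*|-1.52| = -7.3009; 4.36*-1.38*|-1.38| = -8.3032; 3.28*0.27*|0.27| = 0.2391.
Sum of numerator = -16.9314.
Denominator terms (r*|Q|): 4.5*|-0.59| = 2.655; 3.16*|-1.52| = 4.8032; 4.36*|-1.38| = 6.0168; 3.28*|0.27| = 0.8856.
2 * sum of denominator = 2 * 14.3606 = 28.7212.
dQ = --16.9314 / 28.7212 = 0.5895 m^3/s.

0.5895


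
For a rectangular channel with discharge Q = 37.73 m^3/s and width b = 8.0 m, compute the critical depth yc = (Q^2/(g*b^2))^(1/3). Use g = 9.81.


Using yc = (Q^2 / (g * b^2))^(1/3):
Q^2 = 37.73^2 = 1423.55.
g * b^2 = 9.81 * 8.0^2 = 9.81 * 64.0 = 627.84.
Q^2 / (g*b^2) = 1423.55 / 627.84 = 2.2674.
yc = 2.2674^(1/3) = 1.3137 m.

1.3137


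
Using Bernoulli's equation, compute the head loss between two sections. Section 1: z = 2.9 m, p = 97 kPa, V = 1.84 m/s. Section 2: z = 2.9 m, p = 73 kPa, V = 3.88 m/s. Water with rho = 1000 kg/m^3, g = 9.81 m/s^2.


Total head at each section: H = z + p/(rho*g) + V^2/(2g).
H1 = 2.9 + 97*1000/(1000*9.81) + 1.84^2/(2*9.81)
   = 2.9 + 9.888 + 0.1726
   = 12.96 m.
H2 = 2.9 + 73*1000/(1000*9.81) + 3.88^2/(2*9.81)
   = 2.9 + 7.441 + 0.7673
   = 11.109 m.
h_L = H1 - H2 = 12.96 - 11.109 = 1.852 m.

1.852


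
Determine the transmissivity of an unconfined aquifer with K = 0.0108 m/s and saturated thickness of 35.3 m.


Transmissivity is defined as T = K * h.
T = 0.0108 * 35.3
  = 0.3812 m^2/s.

0.3812


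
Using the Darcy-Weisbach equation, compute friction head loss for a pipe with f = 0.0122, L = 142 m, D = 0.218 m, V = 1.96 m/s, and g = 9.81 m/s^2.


Darcy-Weisbach equation: h_f = f * (L/D) * V^2/(2g).
f * L/D = 0.0122 * 142/0.218 = 7.9468.
V^2/(2g) = 1.96^2 / (2*9.81) = 3.8416 / 19.62 = 0.1958 m.
h_f = 7.9468 * 0.1958 = 1.556 m.

1.556


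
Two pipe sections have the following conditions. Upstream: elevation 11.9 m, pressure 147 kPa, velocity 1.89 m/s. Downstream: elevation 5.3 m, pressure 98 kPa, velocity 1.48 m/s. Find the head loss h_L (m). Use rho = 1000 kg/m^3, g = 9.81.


Total head at each section: H = z + p/(rho*g) + V^2/(2g).
H1 = 11.9 + 147*1000/(1000*9.81) + 1.89^2/(2*9.81)
   = 11.9 + 14.985 + 0.1821
   = 27.067 m.
H2 = 5.3 + 98*1000/(1000*9.81) + 1.48^2/(2*9.81)
   = 5.3 + 9.99 + 0.1116
   = 15.401 m.
h_L = H1 - H2 = 27.067 - 15.401 = 11.665 m.

11.665


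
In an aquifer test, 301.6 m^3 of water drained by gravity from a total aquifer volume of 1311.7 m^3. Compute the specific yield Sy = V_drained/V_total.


Specific yield Sy = Volume drained / Total volume.
Sy = 301.6 / 1311.7
   = 0.2299.

0.2299


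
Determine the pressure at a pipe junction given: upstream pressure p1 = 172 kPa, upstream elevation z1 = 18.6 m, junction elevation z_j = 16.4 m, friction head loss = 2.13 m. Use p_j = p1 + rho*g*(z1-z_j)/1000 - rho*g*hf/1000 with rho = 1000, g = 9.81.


Junction pressure: p_j = p1 + rho*g*(z1 - z_j)/1000 - rho*g*hf/1000.
Elevation term = 1000*9.81*(18.6 - 16.4)/1000 = 21.582 kPa.
Friction term = 1000*9.81*2.13/1000 = 20.895 kPa.
p_j = 172 + 21.582 - 20.895 = 172.69 kPa.

172.69


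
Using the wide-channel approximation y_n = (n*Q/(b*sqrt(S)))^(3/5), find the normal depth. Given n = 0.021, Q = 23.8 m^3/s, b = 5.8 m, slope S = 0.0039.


We use the wide-channel approximation y_n = (n*Q/(b*sqrt(S)))^(3/5).
sqrt(S) = sqrt(0.0039) = 0.06245.
Numerator: n*Q = 0.021 * 23.8 = 0.4998.
Denominator: b*sqrt(S) = 5.8 * 0.06245 = 0.36221.
arg = 1.3799.
y_n = 1.3799^(3/5) = 1.2131 m.

1.2131


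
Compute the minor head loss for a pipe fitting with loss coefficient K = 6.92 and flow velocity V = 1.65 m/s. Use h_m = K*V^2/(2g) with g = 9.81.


Minor loss formula: h_m = K * V^2/(2g).
V^2 = 1.65^2 = 2.7225.
V^2/(2g) = 2.7225 / 19.62 = 0.1388 m.
h_m = 6.92 * 0.1388 = 0.9602 m.

0.9602


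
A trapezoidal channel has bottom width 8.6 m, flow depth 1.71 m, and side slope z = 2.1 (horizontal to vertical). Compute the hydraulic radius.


For a trapezoidal section with side slope z:
A = (b + z*y)*y = (8.6 + 2.1*1.71)*1.71 = 20.847 m^2.
P = b + 2*y*sqrt(1 + z^2) = 8.6 + 2*1.71*sqrt(1 + 2.1^2) = 16.555 m.
R = A/P = 20.847 / 16.555 = 1.2593 m.

1.2593


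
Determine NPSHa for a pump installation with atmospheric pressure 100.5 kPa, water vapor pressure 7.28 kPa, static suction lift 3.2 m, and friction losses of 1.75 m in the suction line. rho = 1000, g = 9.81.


NPSHa = p_atm/(rho*g) - z_s - hf_s - p_vap/(rho*g).
p_atm/(rho*g) = 100.5*1000 / (1000*9.81) = 10.245 m.
p_vap/(rho*g) = 7.28*1000 / (1000*9.81) = 0.742 m.
NPSHa = 10.245 - 3.2 - 1.75 - 0.742
      = 4.55 m.

4.55


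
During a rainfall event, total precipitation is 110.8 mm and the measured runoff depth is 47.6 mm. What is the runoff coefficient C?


The runoff coefficient C = runoff depth / rainfall depth.
C = 47.6 / 110.8
  = 0.4296.

0.4296


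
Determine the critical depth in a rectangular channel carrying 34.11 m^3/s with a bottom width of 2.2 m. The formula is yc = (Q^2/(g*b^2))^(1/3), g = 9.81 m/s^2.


Using yc = (Q^2 / (g * b^2))^(1/3):
Q^2 = 34.11^2 = 1163.49.
g * b^2 = 9.81 * 2.2^2 = 9.81 * 4.84 = 47.48.
Q^2 / (g*b^2) = 1163.49 / 47.48 = 24.5048.
yc = 24.5048^(1/3) = 2.9046 m.

2.9046


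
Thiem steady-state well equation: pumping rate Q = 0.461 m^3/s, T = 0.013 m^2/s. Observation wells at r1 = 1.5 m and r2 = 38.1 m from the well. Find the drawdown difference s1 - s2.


Thiem equation: s1 - s2 = Q/(2*pi*T) * ln(r2/r1).
ln(r2/r1) = ln(38.1/1.5) = 3.2347.
Q/(2*pi*T) = 0.461 / (2*pi*0.013) = 0.461 / 0.0817 = 5.6439.
s1 - s2 = 5.6439 * 3.2347 = 18.2565 m.

18.2565


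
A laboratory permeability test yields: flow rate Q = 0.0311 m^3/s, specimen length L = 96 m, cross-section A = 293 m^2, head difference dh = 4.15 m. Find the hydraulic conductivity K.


From K = Q*L / (A*dh):
Numerator: Q*L = 0.0311 * 96 = 2.9856.
Denominator: A*dh = 293 * 4.15 = 1215.95.
K = 2.9856 / 1215.95 = 0.002455 m/s.

0.002455


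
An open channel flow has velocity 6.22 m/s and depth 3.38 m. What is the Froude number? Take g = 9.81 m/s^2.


The Froude number is defined as Fr = V / sqrt(g*y).
g*y = 9.81 * 3.38 = 33.1578.
sqrt(g*y) = sqrt(33.1578) = 5.7583.
Fr = 6.22 / 5.7583 = 1.0802.

1.0802


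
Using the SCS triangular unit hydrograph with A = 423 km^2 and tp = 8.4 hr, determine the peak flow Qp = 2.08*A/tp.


SCS formula: Qp = 2.08 * A / tp.
Qp = 2.08 * 423 / 8.4
   = 879.84 / 8.4
   = 104.74 m^3/s per cm.

104.74


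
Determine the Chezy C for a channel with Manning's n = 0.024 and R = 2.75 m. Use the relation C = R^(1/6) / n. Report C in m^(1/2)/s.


The Chezy coefficient relates to Manning's n through C = R^(1/6) / n.
R^(1/6) = 2.75^(1/6) = 1.183647.
C = 1.183647 / 0.024 = 49.32 m^(1/2)/s.

49.32


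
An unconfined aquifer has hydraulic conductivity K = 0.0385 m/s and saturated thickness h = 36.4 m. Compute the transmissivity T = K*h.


Transmissivity is defined as T = K * h.
T = 0.0385 * 36.4
  = 1.4014 m^2/s.

1.4014


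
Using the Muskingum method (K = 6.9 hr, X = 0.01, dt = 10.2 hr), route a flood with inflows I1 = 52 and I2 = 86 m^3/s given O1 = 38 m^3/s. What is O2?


Muskingum coefficients:
denom = 2*K*(1-X) + dt = 2*6.9*(1-0.01) + 10.2 = 23.862.
C0 = (dt - 2*K*X)/denom = (10.2 - 2*6.9*0.01)/23.862 = 0.4217.
C1 = (dt + 2*K*X)/denom = (10.2 + 2*6.9*0.01)/23.862 = 0.4332.
C2 = (2*K*(1-X) - dt)/denom = 0.1451.
O2 = C0*I2 + C1*I1 + C2*O1
   = 0.4217*86 + 0.4332*52 + 0.1451*38
   = 64.31 m^3/s.

64.31


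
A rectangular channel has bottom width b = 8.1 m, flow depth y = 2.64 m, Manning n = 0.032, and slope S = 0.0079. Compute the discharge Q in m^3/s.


For a rectangular channel, the cross-sectional area A = b * y = 8.1 * 2.64 = 21.38 m^2.
The wetted perimeter P = b + 2y = 8.1 + 2*2.64 = 13.38 m.
Hydraulic radius R = A/P = 21.38/13.38 = 1.5982 m.
Velocity V = (1/n)*R^(2/3)*S^(1/2) = (1/0.032)*1.5982^(2/3)*0.0079^(1/2) = 3.7968 m/s.
Discharge Q = A * V = 21.38 * 3.7968 = 81.191 m^3/s.

81.191


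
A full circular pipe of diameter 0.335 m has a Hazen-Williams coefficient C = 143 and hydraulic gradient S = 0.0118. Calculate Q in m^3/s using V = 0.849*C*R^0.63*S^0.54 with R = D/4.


For a full circular pipe, R = D/4 = 0.335/4 = 0.0838 m.
V = 0.849 * 143 * 0.0838^0.63 * 0.0118^0.54
  = 0.849 * 143 * 0.209643 * 0.090953
  = 2.3149 m/s.
Pipe area A = pi*D^2/4 = pi*0.335^2/4 = 0.0881 m^2.
Q = A * V = 0.0881 * 2.3149 = 0.204 m^3/s.

0.204


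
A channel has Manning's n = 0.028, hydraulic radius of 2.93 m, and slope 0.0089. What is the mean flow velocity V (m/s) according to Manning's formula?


Manning's equation gives V = (1/n) * R^(2/3) * S^(1/2).
First, compute R^(2/3) = 2.93^(2/3) = 2.0476.
Next, S^(1/2) = 0.0089^(1/2) = 0.09434.
Then 1/n = 1/0.028 = 35.71.
V = 35.71 * 2.0476 * 0.09434 = 6.8989 m/s.

6.8989


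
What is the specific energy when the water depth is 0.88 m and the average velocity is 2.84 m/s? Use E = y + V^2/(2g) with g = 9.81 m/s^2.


Specific energy E = y + V^2/(2g).
Velocity head = V^2/(2g) = 2.84^2 / (2*9.81) = 8.0656 / 19.62 = 0.4111 m.
E = 0.88 + 0.4111 = 1.2911 m.

1.2911


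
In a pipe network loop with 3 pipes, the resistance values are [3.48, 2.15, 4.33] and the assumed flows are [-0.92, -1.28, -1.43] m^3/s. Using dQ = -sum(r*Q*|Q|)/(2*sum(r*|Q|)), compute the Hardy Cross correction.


Numerator terms (r*Q*|Q|): 3.48*-0.92*|-0.92| = -2.9455; 2.15*-1.28*|-1.28| = -3.5226; 4.33*-1.43*|-1.43| = -8.8544.
Sum of numerator = -15.3224.
Denominator terms (r*|Q|): 3.48*|-0.92| = 3.2016; 2.15*|-1.28| = 2.752; 4.33*|-1.43| = 6.1919.
2 * sum of denominator = 2 * 12.1455 = 24.291.
dQ = --15.3224 / 24.291 = 0.6308 m^3/s.

0.6308


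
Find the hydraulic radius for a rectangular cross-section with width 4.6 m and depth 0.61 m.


For a rectangular section:
Flow area A = b * y = 4.6 * 0.61 = 2.81 m^2.
Wetted perimeter P = b + 2y = 4.6 + 2*0.61 = 5.82 m.
Hydraulic radius R = A/P = 2.81 / 5.82 = 0.4821 m.

0.4821


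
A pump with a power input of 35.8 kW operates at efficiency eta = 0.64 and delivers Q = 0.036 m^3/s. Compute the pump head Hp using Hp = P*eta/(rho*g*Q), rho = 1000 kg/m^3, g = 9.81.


Pump head formula: Hp = P * eta / (rho * g * Q).
Numerator: P * eta = 35.8 * 1000 * 0.64 = 22912.0 W.
Denominator: rho * g * Q = 1000 * 9.81 * 0.036 = 353.16.
Hp = 22912.0 / 353.16 = 64.88 m.

64.88


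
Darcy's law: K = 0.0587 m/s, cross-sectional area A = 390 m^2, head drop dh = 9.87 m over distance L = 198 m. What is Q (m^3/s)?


Darcy's law: Q = K * A * i, where i = dh/L.
Hydraulic gradient i = 9.87 / 198 = 0.049848.
Q = 0.0587 * 390 * 0.049848
  = 1.1412 m^3/s.

1.1412


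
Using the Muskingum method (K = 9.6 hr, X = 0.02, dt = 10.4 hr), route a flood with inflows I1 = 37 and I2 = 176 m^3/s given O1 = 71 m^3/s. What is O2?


Muskingum coefficients:
denom = 2*K*(1-X) + dt = 2*9.6*(1-0.02) + 10.4 = 29.216.
C0 = (dt - 2*K*X)/denom = (10.4 - 2*9.6*0.02)/29.216 = 0.3428.
C1 = (dt + 2*K*X)/denom = (10.4 + 2*9.6*0.02)/29.216 = 0.3691.
C2 = (2*K*(1-X) - dt)/denom = 0.2881.
O2 = C0*I2 + C1*I1 + C2*O1
   = 0.3428*176 + 0.3691*37 + 0.2881*71
   = 94.45 m^3/s.

94.45


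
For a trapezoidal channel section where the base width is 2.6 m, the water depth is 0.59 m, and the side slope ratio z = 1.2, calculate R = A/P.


For a trapezoidal section with side slope z:
A = (b + z*y)*y = (2.6 + 1.2*0.59)*0.59 = 1.952 m^2.
P = b + 2*y*sqrt(1 + z^2) = 2.6 + 2*0.59*sqrt(1 + 1.2^2) = 4.443 m.
R = A/P = 1.952 / 4.443 = 0.4393 m.

0.4393


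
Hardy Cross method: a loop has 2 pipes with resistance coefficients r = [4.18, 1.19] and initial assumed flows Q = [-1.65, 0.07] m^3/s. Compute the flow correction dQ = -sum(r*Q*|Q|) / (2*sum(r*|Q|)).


Numerator terms (r*Q*|Q|): 4.18*-1.65*|-1.65| = -11.38; 1.19*0.07*|0.07| = 0.0058.
Sum of numerator = -11.3742.
Denominator terms (r*|Q|): 4.18*|-1.65| = 6.897; 1.19*|0.07| = 0.0833.
2 * sum of denominator = 2 * 6.9803 = 13.9606.
dQ = --11.3742 / 13.9606 = 0.8147 m^3/s.

0.8147


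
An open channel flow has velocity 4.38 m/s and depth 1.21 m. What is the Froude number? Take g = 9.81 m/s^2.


The Froude number is defined as Fr = V / sqrt(g*y).
g*y = 9.81 * 1.21 = 11.8701.
sqrt(g*y) = sqrt(11.8701) = 3.4453.
Fr = 4.38 / 3.4453 = 1.2713.

1.2713


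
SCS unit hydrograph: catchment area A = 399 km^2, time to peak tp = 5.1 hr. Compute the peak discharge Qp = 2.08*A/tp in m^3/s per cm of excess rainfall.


SCS formula: Qp = 2.08 * A / tp.
Qp = 2.08 * 399 / 5.1
   = 829.92 / 5.1
   = 162.73 m^3/s per cm.

162.73


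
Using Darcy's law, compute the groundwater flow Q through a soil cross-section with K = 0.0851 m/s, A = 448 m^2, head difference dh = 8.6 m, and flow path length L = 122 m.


Darcy's law: Q = K * A * i, where i = dh/L.
Hydraulic gradient i = 8.6 / 122 = 0.070492.
Q = 0.0851 * 448 * 0.070492
  = 2.6875 m^3/s.

2.6875


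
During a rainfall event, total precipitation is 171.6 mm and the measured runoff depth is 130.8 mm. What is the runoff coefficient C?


The runoff coefficient C = runoff depth / rainfall depth.
C = 130.8 / 171.6
  = 0.7622.

0.7622


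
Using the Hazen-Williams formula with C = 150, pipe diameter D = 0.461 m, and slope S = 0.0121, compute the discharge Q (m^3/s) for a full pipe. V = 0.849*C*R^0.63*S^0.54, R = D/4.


For a full circular pipe, R = D/4 = 0.461/4 = 0.1153 m.
V = 0.849 * 150 * 0.1153^0.63 * 0.0121^0.54
  = 0.849 * 150 * 0.25635 * 0.092194
  = 3.0098 m/s.
Pipe area A = pi*D^2/4 = pi*0.461^2/4 = 0.1669 m^2.
Q = A * V = 0.1669 * 3.0098 = 0.5024 m^3/s.

0.5024


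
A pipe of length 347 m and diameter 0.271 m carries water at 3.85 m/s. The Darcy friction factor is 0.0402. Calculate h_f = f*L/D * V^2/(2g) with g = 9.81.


Darcy-Weisbach equation: h_f = f * (L/D) * V^2/(2g).
f * L/D = 0.0402 * 347/0.271 = 51.4738.
V^2/(2g) = 3.85^2 / (2*9.81) = 14.8225 / 19.62 = 0.7555 m.
h_f = 51.4738 * 0.7555 = 38.887 m.

38.887


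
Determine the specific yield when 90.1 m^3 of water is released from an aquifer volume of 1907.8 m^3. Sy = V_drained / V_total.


Specific yield Sy = Volume drained / Total volume.
Sy = 90.1 / 1907.8
   = 0.0472.

0.0472


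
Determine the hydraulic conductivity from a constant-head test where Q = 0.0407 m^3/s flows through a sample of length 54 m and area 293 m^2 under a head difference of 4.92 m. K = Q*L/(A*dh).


From K = Q*L / (A*dh):
Numerator: Q*L = 0.0407 * 54 = 2.1978.
Denominator: A*dh = 293 * 4.92 = 1441.56.
K = 2.1978 / 1441.56 = 0.001525 m/s.

0.001525


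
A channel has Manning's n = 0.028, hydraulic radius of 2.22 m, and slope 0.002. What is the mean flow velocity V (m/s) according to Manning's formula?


Manning's equation gives V = (1/n) * R^(2/3) * S^(1/2).
First, compute R^(2/3) = 2.22^(2/3) = 1.7018.
Next, S^(1/2) = 0.002^(1/2) = 0.044721.
Then 1/n = 1/0.028 = 35.71.
V = 35.71 * 1.7018 * 0.044721 = 2.7181 m/s.

2.7181


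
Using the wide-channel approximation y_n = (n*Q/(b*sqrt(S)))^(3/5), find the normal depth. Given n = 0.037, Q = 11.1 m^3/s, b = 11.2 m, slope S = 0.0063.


We use the wide-channel approximation y_n = (n*Q/(b*sqrt(S)))^(3/5).
sqrt(S) = sqrt(0.0063) = 0.079373.
Numerator: n*Q = 0.037 * 11.1 = 0.4107.
Denominator: b*sqrt(S) = 11.2 * 0.079373 = 0.888978.
arg = 0.462.
y_n = 0.462^(3/5) = 0.6292 m.

0.6292


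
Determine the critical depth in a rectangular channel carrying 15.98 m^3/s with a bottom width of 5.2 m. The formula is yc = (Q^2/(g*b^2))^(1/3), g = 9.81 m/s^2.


Using yc = (Q^2 / (g * b^2))^(1/3):
Q^2 = 15.98^2 = 255.36.
g * b^2 = 9.81 * 5.2^2 = 9.81 * 27.04 = 265.26.
Q^2 / (g*b^2) = 255.36 / 265.26 = 0.9627.
yc = 0.9627^(1/3) = 0.9874 m.

0.9874


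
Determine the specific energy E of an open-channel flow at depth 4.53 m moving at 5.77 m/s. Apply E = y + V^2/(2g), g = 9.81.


Specific energy E = y + V^2/(2g).
Velocity head = V^2/(2g) = 5.77^2 / (2*9.81) = 33.2929 / 19.62 = 1.6969 m.
E = 4.53 + 1.6969 = 6.2269 m.

6.2269


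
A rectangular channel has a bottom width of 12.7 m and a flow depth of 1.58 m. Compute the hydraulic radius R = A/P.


For a rectangular section:
Flow area A = b * y = 12.7 * 1.58 = 20.07 m^2.
Wetted perimeter P = b + 2y = 12.7 + 2*1.58 = 15.86 m.
Hydraulic radius R = A/P = 20.07 / 15.86 = 1.2652 m.

1.2652


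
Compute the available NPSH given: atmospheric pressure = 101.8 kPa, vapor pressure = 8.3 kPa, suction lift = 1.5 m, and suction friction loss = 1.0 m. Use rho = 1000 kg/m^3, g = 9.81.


NPSHa = p_atm/(rho*g) - z_s - hf_s - p_vap/(rho*g).
p_atm/(rho*g) = 101.8*1000 / (1000*9.81) = 10.377 m.
p_vap/(rho*g) = 8.3*1000 / (1000*9.81) = 0.846 m.
NPSHa = 10.377 - 1.5 - 1.0 - 0.846
      = 7.03 m.

7.03


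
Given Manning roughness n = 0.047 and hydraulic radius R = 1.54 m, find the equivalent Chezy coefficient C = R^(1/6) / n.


The Chezy coefficient relates to Manning's n through C = R^(1/6) / n.
R^(1/6) = 1.54^(1/6) = 1.074616.
C = 1.074616 / 0.047 = 22.86 m^(1/2)/s.

22.86


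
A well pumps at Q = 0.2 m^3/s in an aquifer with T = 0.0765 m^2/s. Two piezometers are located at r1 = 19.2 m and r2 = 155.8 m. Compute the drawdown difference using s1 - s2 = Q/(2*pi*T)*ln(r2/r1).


Thiem equation: s1 - s2 = Q/(2*pi*T) * ln(r2/r1).
ln(r2/r1) = ln(155.8/19.2) = 2.0937.
Q/(2*pi*T) = 0.2 / (2*pi*0.0765) = 0.2 / 0.4807 = 0.4161.
s1 - s2 = 0.4161 * 2.0937 = 0.8712 m.

0.8712


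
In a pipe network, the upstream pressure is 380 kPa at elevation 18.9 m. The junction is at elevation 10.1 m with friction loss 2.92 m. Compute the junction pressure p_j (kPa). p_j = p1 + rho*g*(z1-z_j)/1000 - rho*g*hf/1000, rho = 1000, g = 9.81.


Junction pressure: p_j = p1 + rho*g*(z1 - z_j)/1000 - rho*g*hf/1000.
Elevation term = 1000*9.81*(18.9 - 10.1)/1000 = 86.328 kPa.
Friction term = 1000*9.81*2.92/1000 = 28.645 kPa.
p_j = 380 + 86.328 - 28.645 = 437.68 kPa.

437.68


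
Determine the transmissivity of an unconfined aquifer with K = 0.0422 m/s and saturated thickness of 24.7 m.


Transmissivity is defined as T = K * h.
T = 0.0422 * 24.7
  = 1.0423 m^2/s.

1.0423


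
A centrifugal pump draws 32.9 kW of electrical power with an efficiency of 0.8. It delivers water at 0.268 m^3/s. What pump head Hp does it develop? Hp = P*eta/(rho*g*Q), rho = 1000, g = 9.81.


Pump head formula: Hp = P * eta / (rho * g * Q).
Numerator: P * eta = 32.9 * 1000 * 0.8 = 26320.0 W.
Denominator: rho * g * Q = 1000 * 9.81 * 0.268 = 2629.08.
Hp = 26320.0 / 2629.08 = 10.01 m.

10.01


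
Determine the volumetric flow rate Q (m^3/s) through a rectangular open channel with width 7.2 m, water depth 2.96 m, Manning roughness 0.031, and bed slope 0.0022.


For a rectangular channel, the cross-sectional area A = b * y = 7.2 * 2.96 = 21.31 m^2.
The wetted perimeter P = b + 2y = 7.2 + 2*2.96 = 13.12 m.
Hydraulic radius R = A/P = 21.31/13.12 = 1.6244 m.
Velocity V = (1/n)*R^(2/3)*S^(1/2) = (1/0.031)*1.6244^(2/3)*0.0022^(1/2) = 2.0908 m/s.
Discharge Q = A * V = 21.31 * 2.0908 = 44.559 m^3/s.

44.559


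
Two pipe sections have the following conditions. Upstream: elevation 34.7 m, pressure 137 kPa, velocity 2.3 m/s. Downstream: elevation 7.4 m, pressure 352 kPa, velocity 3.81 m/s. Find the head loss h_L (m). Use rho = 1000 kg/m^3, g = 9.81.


Total head at each section: H = z + p/(rho*g) + V^2/(2g).
H1 = 34.7 + 137*1000/(1000*9.81) + 2.3^2/(2*9.81)
   = 34.7 + 13.965 + 0.2696
   = 48.935 m.
H2 = 7.4 + 352*1000/(1000*9.81) + 3.81^2/(2*9.81)
   = 7.4 + 35.882 + 0.7399
   = 44.022 m.
h_L = H1 - H2 = 48.935 - 44.022 = 4.913 m.

4.913


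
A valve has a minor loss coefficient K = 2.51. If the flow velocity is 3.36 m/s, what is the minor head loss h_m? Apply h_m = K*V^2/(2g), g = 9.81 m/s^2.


Minor loss formula: h_m = K * V^2/(2g).
V^2 = 3.36^2 = 11.2896.
V^2/(2g) = 11.2896 / 19.62 = 0.5754 m.
h_m = 2.51 * 0.5754 = 1.4443 m.

1.4443


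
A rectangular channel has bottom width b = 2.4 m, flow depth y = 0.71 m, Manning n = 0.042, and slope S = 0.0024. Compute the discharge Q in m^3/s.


For a rectangular channel, the cross-sectional area A = b * y = 2.4 * 0.71 = 1.7 m^2.
The wetted perimeter P = b + 2y = 2.4 + 2*0.71 = 3.82 m.
Hydraulic radius R = A/P = 1.7/3.82 = 0.4461 m.
Velocity V = (1/n)*R^(2/3)*S^(1/2) = (1/0.042)*0.4461^(2/3)*0.0024^(1/2) = 0.681 m/s.
Discharge Q = A * V = 1.7 * 0.681 = 1.16 m^3/s.

1.16


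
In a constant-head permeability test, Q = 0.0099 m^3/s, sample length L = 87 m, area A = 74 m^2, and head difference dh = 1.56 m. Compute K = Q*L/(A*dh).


From K = Q*L / (A*dh):
Numerator: Q*L = 0.0099 * 87 = 0.8613.
Denominator: A*dh = 74 * 1.56 = 115.44.
K = 0.8613 / 115.44 = 0.007461 m/s.

0.007461


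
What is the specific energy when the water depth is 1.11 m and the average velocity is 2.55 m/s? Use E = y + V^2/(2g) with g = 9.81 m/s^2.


Specific energy E = y + V^2/(2g).
Velocity head = V^2/(2g) = 2.55^2 / (2*9.81) = 6.5025 / 19.62 = 0.3314 m.
E = 1.11 + 0.3314 = 1.4414 m.

1.4414


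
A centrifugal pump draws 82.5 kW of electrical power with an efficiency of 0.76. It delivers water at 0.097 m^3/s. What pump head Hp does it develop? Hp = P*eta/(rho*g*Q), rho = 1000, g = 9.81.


Pump head formula: Hp = P * eta / (rho * g * Q).
Numerator: P * eta = 82.5 * 1000 * 0.76 = 62700.0 W.
Denominator: rho * g * Q = 1000 * 9.81 * 0.097 = 951.57.
Hp = 62700.0 / 951.57 = 65.89 m.

65.89


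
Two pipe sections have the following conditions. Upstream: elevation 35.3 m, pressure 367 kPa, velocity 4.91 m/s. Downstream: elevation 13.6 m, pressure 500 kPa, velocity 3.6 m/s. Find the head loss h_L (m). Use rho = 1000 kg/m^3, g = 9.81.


Total head at each section: H = z + p/(rho*g) + V^2/(2g).
H1 = 35.3 + 367*1000/(1000*9.81) + 4.91^2/(2*9.81)
   = 35.3 + 37.411 + 1.2288
   = 73.94 m.
H2 = 13.6 + 500*1000/(1000*9.81) + 3.6^2/(2*9.81)
   = 13.6 + 50.968 + 0.6606
   = 65.229 m.
h_L = H1 - H2 = 73.94 - 65.229 = 8.711 m.

8.711


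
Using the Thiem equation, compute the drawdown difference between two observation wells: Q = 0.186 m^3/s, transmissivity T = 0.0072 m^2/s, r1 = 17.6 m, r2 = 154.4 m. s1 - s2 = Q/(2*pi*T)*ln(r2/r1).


Thiem equation: s1 - s2 = Q/(2*pi*T) * ln(r2/r1).
ln(r2/r1) = ln(154.4/17.6) = 2.1716.
Q/(2*pi*T) = 0.186 / (2*pi*0.0072) = 0.186 / 0.0452 = 4.1115.
s1 - s2 = 4.1115 * 2.1716 = 8.9287 m.

8.9287


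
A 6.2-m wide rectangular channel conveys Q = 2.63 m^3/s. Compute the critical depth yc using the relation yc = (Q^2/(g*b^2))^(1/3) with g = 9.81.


Using yc = (Q^2 / (g * b^2))^(1/3):
Q^2 = 2.63^2 = 6.92.
g * b^2 = 9.81 * 6.2^2 = 9.81 * 38.44 = 377.1.
Q^2 / (g*b^2) = 6.92 / 377.1 = 0.0184.
yc = 0.0184^(1/3) = 0.2637 m.

0.2637


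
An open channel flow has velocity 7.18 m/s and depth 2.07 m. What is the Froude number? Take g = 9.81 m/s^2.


The Froude number is defined as Fr = V / sqrt(g*y).
g*y = 9.81 * 2.07 = 20.3067.
sqrt(g*y) = sqrt(20.3067) = 4.5063.
Fr = 7.18 / 4.5063 = 1.5933.

1.5933


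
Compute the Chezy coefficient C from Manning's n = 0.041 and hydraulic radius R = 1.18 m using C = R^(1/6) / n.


The Chezy coefficient relates to Manning's n through C = R^(1/6) / n.
R^(1/6) = 1.18^(1/6) = 1.02797.
C = 1.02797 / 0.041 = 25.07 m^(1/2)/s.

25.07


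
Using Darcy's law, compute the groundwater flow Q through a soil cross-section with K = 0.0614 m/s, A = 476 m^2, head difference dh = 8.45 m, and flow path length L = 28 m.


Darcy's law: Q = K * A * i, where i = dh/L.
Hydraulic gradient i = 8.45 / 28 = 0.301786.
Q = 0.0614 * 476 * 0.301786
  = 8.8201 m^3/s.

8.8201


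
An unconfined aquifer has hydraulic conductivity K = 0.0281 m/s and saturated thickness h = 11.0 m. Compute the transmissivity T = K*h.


Transmissivity is defined as T = K * h.
T = 0.0281 * 11.0
  = 0.3091 m^2/s.

0.3091


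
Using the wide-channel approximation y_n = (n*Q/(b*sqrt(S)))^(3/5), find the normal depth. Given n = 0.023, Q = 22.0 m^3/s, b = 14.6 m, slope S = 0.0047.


We use the wide-channel approximation y_n = (n*Q/(b*sqrt(S)))^(3/5).
sqrt(S) = sqrt(0.0047) = 0.068557.
Numerator: n*Q = 0.023 * 22.0 = 0.506.
Denominator: b*sqrt(S) = 14.6 * 0.068557 = 1.000932.
arg = 0.5055.
y_n = 0.5055^(3/5) = 0.6641 m.

0.6641


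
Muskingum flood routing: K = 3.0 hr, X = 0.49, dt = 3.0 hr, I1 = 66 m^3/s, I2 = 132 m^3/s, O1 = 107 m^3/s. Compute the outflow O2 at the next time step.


Muskingum coefficients:
denom = 2*K*(1-X) + dt = 2*3.0*(1-0.49) + 3.0 = 6.06.
C0 = (dt - 2*K*X)/denom = (3.0 - 2*3.0*0.49)/6.06 = 0.0099.
C1 = (dt + 2*K*X)/denom = (3.0 + 2*3.0*0.49)/6.06 = 0.9802.
C2 = (2*K*(1-X) - dt)/denom = 0.0099.
O2 = C0*I2 + C1*I1 + C2*O1
   = 0.0099*132 + 0.9802*66 + 0.0099*107
   = 67.06 m^3/s.

67.06


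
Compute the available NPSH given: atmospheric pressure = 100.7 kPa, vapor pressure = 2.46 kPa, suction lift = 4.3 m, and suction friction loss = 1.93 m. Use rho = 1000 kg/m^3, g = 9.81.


NPSHa = p_atm/(rho*g) - z_s - hf_s - p_vap/(rho*g).
p_atm/(rho*g) = 100.7*1000 / (1000*9.81) = 10.265 m.
p_vap/(rho*g) = 2.46*1000 / (1000*9.81) = 0.251 m.
NPSHa = 10.265 - 4.3 - 1.93 - 0.251
      = 3.78 m.

3.78


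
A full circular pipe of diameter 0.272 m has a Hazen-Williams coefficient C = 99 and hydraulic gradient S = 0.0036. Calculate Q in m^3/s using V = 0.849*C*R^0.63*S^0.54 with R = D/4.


For a full circular pipe, R = D/4 = 0.272/4 = 0.068 m.
V = 0.849 * 99 * 0.068^0.63 * 0.0036^0.54
  = 0.849 * 99 * 0.183857 * 0.047907
  = 0.7403 m/s.
Pipe area A = pi*D^2/4 = pi*0.272^2/4 = 0.0581 m^2.
Q = A * V = 0.0581 * 0.7403 = 0.043 m^3/s.

0.043


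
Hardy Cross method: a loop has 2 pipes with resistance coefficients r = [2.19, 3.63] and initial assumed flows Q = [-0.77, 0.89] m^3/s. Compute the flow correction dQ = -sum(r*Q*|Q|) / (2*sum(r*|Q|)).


Numerator terms (r*Q*|Q|): 2.19*-0.77*|-0.77| = -1.2985; 3.63*0.89*|0.89| = 2.8753.
Sum of numerator = 1.5769.
Denominator terms (r*|Q|): 2.19*|-0.77| = 1.6863; 3.63*|0.89| = 3.2307.
2 * sum of denominator = 2 * 4.917 = 9.834.
dQ = -1.5769 / 9.834 = -0.1603 m^3/s.

-0.1603


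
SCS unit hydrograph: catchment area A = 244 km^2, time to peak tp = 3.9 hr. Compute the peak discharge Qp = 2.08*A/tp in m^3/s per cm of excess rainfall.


SCS formula: Qp = 2.08 * A / tp.
Qp = 2.08 * 244 / 3.9
   = 507.52 / 3.9
   = 130.13 m^3/s per cm.

130.13


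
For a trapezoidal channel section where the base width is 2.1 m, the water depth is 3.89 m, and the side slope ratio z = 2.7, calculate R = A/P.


For a trapezoidal section with side slope z:
A = (b + z*y)*y = (2.1 + 2.7*3.89)*3.89 = 49.026 m^2.
P = b + 2*y*sqrt(1 + z^2) = 2.1 + 2*3.89*sqrt(1 + 2.7^2) = 24.5 m.
R = A/P = 49.026 / 24.5 = 2.001 m.

2.001


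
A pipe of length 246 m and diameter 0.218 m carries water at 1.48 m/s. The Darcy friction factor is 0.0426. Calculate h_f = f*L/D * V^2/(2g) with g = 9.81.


Darcy-Weisbach equation: h_f = f * (L/D) * V^2/(2g).
f * L/D = 0.0426 * 246/0.218 = 48.0716.
V^2/(2g) = 1.48^2 / (2*9.81) = 2.1904 / 19.62 = 0.1116 m.
h_f = 48.0716 * 0.1116 = 5.367 m.

5.367


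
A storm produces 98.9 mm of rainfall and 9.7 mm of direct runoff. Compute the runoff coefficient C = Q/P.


The runoff coefficient C = runoff depth / rainfall depth.
C = 9.7 / 98.9
  = 0.0981.

0.0981


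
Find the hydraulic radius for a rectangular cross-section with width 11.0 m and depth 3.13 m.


For a rectangular section:
Flow area A = b * y = 11.0 * 3.13 = 34.43 m^2.
Wetted perimeter P = b + 2y = 11.0 + 2*3.13 = 17.26 m.
Hydraulic radius R = A/P = 34.43 / 17.26 = 1.9948 m.

1.9948


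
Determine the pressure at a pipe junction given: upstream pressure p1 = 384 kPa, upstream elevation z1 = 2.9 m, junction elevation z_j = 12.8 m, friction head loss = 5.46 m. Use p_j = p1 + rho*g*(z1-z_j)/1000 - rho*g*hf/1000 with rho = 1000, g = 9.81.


Junction pressure: p_j = p1 + rho*g*(z1 - z_j)/1000 - rho*g*hf/1000.
Elevation term = 1000*9.81*(2.9 - 12.8)/1000 = -97.119 kPa.
Friction term = 1000*9.81*5.46/1000 = 53.563 kPa.
p_j = 384 + -97.119 - 53.563 = 233.32 kPa.

233.32


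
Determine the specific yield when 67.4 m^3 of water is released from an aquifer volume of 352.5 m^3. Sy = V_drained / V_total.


Specific yield Sy = Volume drained / Total volume.
Sy = 67.4 / 352.5
   = 0.1912.

0.1912


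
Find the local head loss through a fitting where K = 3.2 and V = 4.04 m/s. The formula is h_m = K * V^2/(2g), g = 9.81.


Minor loss formula: h_m = K * V^2/(2g).
V^2 = 4.04^2 = 16.3216.
V^2/(2g) = 16.3216 / 19.62 = 0.8319 m.
h_m = 3.2 * 0.8319 = 2.662 m.

2.662


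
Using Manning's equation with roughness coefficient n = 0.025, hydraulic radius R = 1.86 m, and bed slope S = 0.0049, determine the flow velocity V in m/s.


Manning's equation gives V = (1/n) * R^(2/3) * S^(1/2).
First, compute R^(2/3) = 1.86^(2/3) = 1.5124.
Next, S^(1/2) = 0.0049^(1/2) = 0.07.
Then 1/n = 1/0.025 = 40.0.
V = 40.0 * 1.5124 * 0.07 = 4.2348 m/s.

4.2348


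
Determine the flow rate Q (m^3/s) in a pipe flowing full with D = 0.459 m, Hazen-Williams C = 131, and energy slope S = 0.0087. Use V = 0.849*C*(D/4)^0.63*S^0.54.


For a full circular pipe, R = D/4 = 0.459/4 = 0.1148 m.
V = 0.849 * 131 * 0.1148^0.63 * 0.0087^0.54
  = 0.849 * 131 * 0.255649 * 0.077151
  = 2.1936 m/s.
Pipe area A = pi*D^2/4 = pi*0.459^2/4 = 0.1655 m^2.
Q = A * V = 0.1655 * 2.1936 = 0.363 m^3/s.

0.363


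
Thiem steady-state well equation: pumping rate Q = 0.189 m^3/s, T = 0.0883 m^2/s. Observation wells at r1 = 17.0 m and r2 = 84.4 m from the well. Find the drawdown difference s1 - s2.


Thiem equation: s1 - s2 = Q/(2*pi*T) * ln(r2/r1).
ln(r2/r1) = ln(84.4/17.0) = 1.6024.
Q/(2*pi*T) = 0.189 / (2*pi*0.0883) = 0.189 / 0.5548 = 0.3407.
s1 - s2 = 0.3407 * 1.6024 = 0.5459 m.

0.5459


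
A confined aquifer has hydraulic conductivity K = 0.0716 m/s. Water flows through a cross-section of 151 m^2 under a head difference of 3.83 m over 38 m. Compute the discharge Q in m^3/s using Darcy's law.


Darcy's law: Q = K * A * i, where i = dh/L.
Hydraulic gradient i = 3.83 / 38 = 0.100789.
Q = 0.0716 * 151 * 0.100789
  = 1.0897 m^3/s.

1.0897


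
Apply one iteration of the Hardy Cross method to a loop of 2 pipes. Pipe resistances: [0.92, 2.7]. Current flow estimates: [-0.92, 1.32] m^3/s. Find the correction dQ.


Numerator terms (r*Q*|Q|): 0.92*-0.92*|-0.92| = -0.7787; 2.7*1.32*|1.32| = 4.7045.
Sum of numerator = 3.9258.
Denominator terms (r*|Q|): 0.92*|-0.92| = 0.8464; 2.7*|1.32| = 3.564.
2 * sum of denominator = 2 * 4.4104 = 8.8208.
dQ = -3.9258 / 8.8208 = -0.4451 m^3/s.

-0.4451


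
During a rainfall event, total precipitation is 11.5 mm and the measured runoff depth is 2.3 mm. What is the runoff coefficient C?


The runoff coefficient C = runoff depth / rainfall depth.
C = 2.3 / 11.5
  = 0.2.

0.2


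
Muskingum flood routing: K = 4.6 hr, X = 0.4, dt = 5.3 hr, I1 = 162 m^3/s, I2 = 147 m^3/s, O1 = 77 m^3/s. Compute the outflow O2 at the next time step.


Muskingum coefficients:
denom = 2*K*(1-X) + dt = 2*4.6*(1-0.4) + 5.3 = 10.82.
C0 = (dt - 2*K*X)/denom = (5.3 - 2*4.6*0.4)/10.82 = 0.1497.
C1 = (dt + 2*K*X)/denom = (5.3 + 2*4.6*0.4)/10.82 = 0.8299.
C2 = (2*K*(1-X) - dt)/denom = 0.0203.
O2 = C0*I2 + C1*I1 + C2*O1
   = 0.1497*147 + 0.8299*162 + 0.0203*77
   = 158.03 m^3/s.

158.03
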